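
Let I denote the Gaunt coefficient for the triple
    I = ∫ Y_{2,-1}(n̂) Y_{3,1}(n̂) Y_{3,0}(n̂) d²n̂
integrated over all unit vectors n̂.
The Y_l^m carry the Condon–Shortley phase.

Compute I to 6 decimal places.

-0.059471

m-sum 0 ✓  L=8 even ✓  1≤3≤5 ✓
Π(2lᵢ+1) = 5×7×7 = 245
triangle coeff Δ(2,3,3) = 1/3780
Σ_t [0,2]: t=0:+1/24 t=1:−1/4 t=2:+1/24 = -1/6
(3j)²=4/105 [(2 3 3; 0 0 0)], sign=+1
Σ_t [1,2]: t=1:−1/12 t=2:+1/8 = 1/24
(3j)²=1/210 [(2 3 3; -1 1 0)], sign=-1
⇒ 4πI² = 2/45
I = (-1)√(2/45/(4π)) = -0.05947080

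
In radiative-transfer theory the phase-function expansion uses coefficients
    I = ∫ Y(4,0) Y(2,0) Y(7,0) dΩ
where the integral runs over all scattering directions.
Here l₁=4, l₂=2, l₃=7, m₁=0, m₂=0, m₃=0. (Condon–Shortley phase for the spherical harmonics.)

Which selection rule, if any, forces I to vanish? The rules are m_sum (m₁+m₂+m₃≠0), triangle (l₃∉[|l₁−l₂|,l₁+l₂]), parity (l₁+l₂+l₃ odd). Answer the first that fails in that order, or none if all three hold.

triangle

Σmᵢ = 0  ✓
l₃∈[|l₁−l₂|,l₁+l₂]=[2,6], have l₃=7  ✗
Σlᵢ = 13 ⇒ odd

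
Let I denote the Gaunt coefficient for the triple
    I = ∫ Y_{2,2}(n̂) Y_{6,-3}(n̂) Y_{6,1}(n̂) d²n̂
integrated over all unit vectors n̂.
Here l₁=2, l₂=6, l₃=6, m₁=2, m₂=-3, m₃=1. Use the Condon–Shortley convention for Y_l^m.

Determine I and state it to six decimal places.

0.177674

Rules hold: Σm=0, L=14 even, 4≤6≤8.
N = 5·13·13 = 845
Δ = 2!·2!·10!/15! = 1/90090
Racah Σ t=0..2: t=0:+1/69120 t=1:−1/14400 t=2:+1/69120 = -7/172800
⇒ 3j(2 6 6; 0 0 0)² = 14/715, sgn -1
Racah Σ t=0..0: t=0:+1/120960 = 1/120960
⇒ 3j(2 6 6; 2 -3 1)² = 24/1001, sgn -1
4πI² = N·(3j₀)²·(3jₘ)² = 48/121
I = +1·√(0.396694/4π) = 0.17767364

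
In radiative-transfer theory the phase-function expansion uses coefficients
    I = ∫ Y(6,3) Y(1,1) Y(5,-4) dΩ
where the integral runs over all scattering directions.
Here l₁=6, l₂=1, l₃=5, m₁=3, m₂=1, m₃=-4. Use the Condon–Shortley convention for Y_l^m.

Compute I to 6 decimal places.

-0.070770

m-sum 0 ✓  L=12 even ✓  5≤5≤7 ✓
Π(2lᵢ+1) = 13×3×11 = 429
triangle coeff Δ(6,1,5) = 1/858
Σ_t [1,1]: t=1:−1/14400 = -1/14400
(3j)²=6/143 [(6 1 5; 0 0 0)], sign=+1
Σ_t [2,2]: t=2:+1/725760 = 1/725760
(3j)²=1/286 [(6 1 5; 3 1 -4)], sign=-1
⇒ 4πI² = 9/143
I = (-1)√(9/143/(4π)) = -0.07076985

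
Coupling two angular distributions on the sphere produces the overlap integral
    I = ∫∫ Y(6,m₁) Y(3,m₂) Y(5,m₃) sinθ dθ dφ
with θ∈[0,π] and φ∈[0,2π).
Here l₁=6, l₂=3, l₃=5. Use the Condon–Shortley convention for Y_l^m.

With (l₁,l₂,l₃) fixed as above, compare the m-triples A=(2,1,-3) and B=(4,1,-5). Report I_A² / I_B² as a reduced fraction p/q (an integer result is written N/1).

49/54

Shared (l₁,l₂,l₃)=(6,3,5): N and (l;000)² cancel in I_A²/I_B².
A: Δ = 4!·8!·2!/15! = 1/675675; Racah Σ t=2..4: t=2:+1/11520 t=3:−1/30240 t=4:+1/1935360 = 1/18432; ⇒ 3j(6 3 5; 2 1 -3)² = 7/429, sgn +1
B: Δ = 4!·8!·2!/15! = 1/675675; Racah Σ t=2..2: t=2:+1/322560 = 1/322560; ⇒ 3j(6 3 5; 4 1 -5)² = 18/1001, sgn +1
I_A²/I_B² = (7/429)/(18/1001) = 49/54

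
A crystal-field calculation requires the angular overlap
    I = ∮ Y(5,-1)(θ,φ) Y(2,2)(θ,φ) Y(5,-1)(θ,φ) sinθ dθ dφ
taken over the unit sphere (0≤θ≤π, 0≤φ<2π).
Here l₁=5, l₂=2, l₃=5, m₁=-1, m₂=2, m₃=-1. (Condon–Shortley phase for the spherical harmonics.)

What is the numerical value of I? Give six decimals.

0.198089

Checks pass: Σm=0; 12 even; l₃=5∈[3,7].
(2·5+1)(2·2+1)(2·5+1) = 605
Δ: 2! 8! 2! / 13! → 1/38610
sum: t=0:+1/2880 t=1:−1/576 t=2:+1/2880 = -1/960
3j²(5 2 5; 0 0 0) = Δ·Π!·Σ² = 10/429  (sign +1)
sum: t=2:+1/2304 = 1/2304
3j²(5 2 5; -1 2 -1) = Δ·Π!·Σ² = 5/143  (sign +1)
combine: 4πI² = 605·10/429·5/143 = 250/507
take √, sign +1: I = 0.19808933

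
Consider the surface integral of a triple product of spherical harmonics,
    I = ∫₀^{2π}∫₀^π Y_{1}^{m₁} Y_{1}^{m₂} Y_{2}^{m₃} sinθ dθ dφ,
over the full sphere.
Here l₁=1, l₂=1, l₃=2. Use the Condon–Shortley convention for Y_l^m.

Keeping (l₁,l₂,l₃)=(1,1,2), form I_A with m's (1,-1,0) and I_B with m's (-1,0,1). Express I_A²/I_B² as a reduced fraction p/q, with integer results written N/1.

1/3

Same 1,1,2: normalisation and zero-m 3j drop out of the ratio.
A: Δ: 0! 2! 2! / 5! → 1/30; sum: t=0:+1/4 = 1/4; 3j²(1 1 2; 1 -1 0) = Δ·Π!·Σ² = 1/30  (sign +1)
B: Δ: 0! 2! 2! / 5! → 1/30; sum: t=0:+1/2 = 1/2; 3j²(1 1 2; -1 0 1) = Δ·Π!·Σ² = 1/10  (sign -1)
I_A²/I_B² = (1/30)/(1/10) = 1/3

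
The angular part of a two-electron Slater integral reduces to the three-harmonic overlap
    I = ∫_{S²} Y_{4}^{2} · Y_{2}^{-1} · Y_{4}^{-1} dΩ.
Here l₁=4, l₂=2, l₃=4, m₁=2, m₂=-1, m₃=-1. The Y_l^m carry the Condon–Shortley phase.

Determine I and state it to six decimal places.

0.127700

m-sum 0 ✓  L=10 even ✓  2≤4≤6 ✓
Π(2lᵢ+1) = 9×5×9 = 405
triangle coeff Δ(4,2,4) = 1/13860
Σ_t [0,2]: t=0:+1/192 t=1:−1/36 t=2:+1/192 = -5/288
(3j)²=20/693 [(4 2 4; 0 0 0)], sign=-1
Σ_t [0,1]: t=0:+1/96 t=1:−1/240 = 1/160
(3j)²=27/1540 [(4 2 4; 2 -1 -1)], sign=-1
⇒ 4πI² = 1215/5929
I = (+1)√(1215/5929/(4π)) = 0.12770047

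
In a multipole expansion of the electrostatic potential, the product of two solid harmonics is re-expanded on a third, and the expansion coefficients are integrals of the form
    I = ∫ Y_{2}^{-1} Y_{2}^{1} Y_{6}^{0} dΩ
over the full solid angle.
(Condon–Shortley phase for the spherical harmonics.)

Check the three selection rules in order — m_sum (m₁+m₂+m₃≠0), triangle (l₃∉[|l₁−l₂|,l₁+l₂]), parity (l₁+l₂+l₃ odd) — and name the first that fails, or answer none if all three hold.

m₁+m₂+m₃ = -1 + 1 + 0 = 0  ✓
triangle: |2−2|=0 ≤ l₃=6 ≤ 2+2=4  ✗
parity: l₁+l₂+l₃ = 10 is even

triangle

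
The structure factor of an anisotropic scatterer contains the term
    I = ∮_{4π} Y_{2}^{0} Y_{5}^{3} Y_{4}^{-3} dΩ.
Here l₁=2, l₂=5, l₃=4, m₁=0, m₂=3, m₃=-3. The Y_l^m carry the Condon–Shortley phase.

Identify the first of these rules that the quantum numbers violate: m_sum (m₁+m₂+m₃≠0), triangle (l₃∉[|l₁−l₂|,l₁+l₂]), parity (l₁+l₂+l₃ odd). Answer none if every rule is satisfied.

Σmᵢ = 0  ✓
l₃∈[|l₁−l₂|,l₁+l₂]=[3,7], have l₃=4  ✓
Σlᵢ = 11 ⇒ odd  ✗

parity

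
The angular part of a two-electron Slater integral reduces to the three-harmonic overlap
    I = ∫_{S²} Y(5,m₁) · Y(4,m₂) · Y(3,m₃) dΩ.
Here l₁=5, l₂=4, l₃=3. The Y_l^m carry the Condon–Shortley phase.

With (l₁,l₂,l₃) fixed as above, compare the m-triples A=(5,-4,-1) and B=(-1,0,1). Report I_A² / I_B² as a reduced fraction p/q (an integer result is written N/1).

Same 5,4,3: normalisation and zero-m 3j drop out of the ratio.
A: Δ: 6! 4! 2! / 13! → 1/180180; sum: t=0:+1/34560 = 1/34560; 3j²(5 4 3; 5 -4 -1) = Δ·Π!·Σ² = 14/429  (sign +1)
B: Δ: 6! 4! 2! / 13! → 1/180180; sum: t=2:+1/2304 t=3:−1/216 t=4:+1/384 = -11/6912; 3j²(5 4 3; -1 0 1) = Δ·Π!·Σ² = 11/1638  (sign -1)
I_A²/I_B² = (14/429)/(11/1638) = 588/121

588/121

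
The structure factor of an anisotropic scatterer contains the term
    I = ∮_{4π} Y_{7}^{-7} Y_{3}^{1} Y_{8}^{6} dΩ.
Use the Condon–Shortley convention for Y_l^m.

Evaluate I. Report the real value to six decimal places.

-0.126536

Checks pass: Σm=0; 18 even; l₃=8∈[4,10].
(2·7+1)(2·3+1)(2·8+1) = 1785
Δ: 2! 12! 4! / 19! → 1/5290740
sum: t=0:+1/7257600 t=1:−1/2073600 t=2:+1/7257600 = -1/4838400
3j²(7 3 8; 0 0 0) = Δ·Π!·Σ² = 252/20995  (sign -1)
sum: t=2:+1/3832012800 = 1/3832012800
3j²(7 3 8; -7 1 6) = Δ·Π!·Σ² = 91/9690  (sign +1)
combine: 4πI² = 1785·252/20995·91/9690 = 6174/30685
take √, sign -1: I = -0.12653635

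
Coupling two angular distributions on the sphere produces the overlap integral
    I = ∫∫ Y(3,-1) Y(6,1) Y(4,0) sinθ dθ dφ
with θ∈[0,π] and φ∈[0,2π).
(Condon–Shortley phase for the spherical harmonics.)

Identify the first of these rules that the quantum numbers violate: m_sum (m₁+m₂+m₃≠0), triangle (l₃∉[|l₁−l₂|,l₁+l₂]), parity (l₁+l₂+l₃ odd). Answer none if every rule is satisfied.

m₁+m₂+m₃ = -1 + 1 + 0 = 0  ✓
triangle: |3−6|=3 ≤ l₃=4 ≤ 3+6=9  ✓
parity: l₁+l₂+l₃ = 13 is odd  ✗

parity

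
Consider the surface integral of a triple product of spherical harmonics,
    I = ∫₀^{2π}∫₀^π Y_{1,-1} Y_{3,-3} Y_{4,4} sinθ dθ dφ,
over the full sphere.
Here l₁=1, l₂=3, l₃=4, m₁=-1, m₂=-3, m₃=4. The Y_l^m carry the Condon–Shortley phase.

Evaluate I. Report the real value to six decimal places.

Checks pass: Σm=0; 8 even; l₃=4∈[2,4].
(2·1+1)(2·3+1)(2·4+1) = 189
Δ: 0! 2! 6! / 9! → 1/252
sum: t=0:+1/36 = 1/36
3j²(1 3 4; 0 0 0) = Δ·Π!·Σ² = 4/63  (sign +1)
sum: t=0:+1/1440 = 1/1440
3j²(1 3 4; -1 -3 4) = Δ·Π!·Σ² = 1/9  (sign +1)
combine: 4πI² = 189·4/63·1/9 = 4/3
take √, sign +1: I = 0.32573501

0.325735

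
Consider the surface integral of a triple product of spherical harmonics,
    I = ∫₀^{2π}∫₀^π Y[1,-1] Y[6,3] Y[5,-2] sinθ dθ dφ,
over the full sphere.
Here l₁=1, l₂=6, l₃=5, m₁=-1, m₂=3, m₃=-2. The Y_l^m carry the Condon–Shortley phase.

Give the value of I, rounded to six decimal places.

Rules hold: Σm=0, L=12 even, 5≤5≤7.
N = 3·13·11 = 429
Δ = 2!·0!·10!/13! = 1/858
Racah Σ t=1..1: t=1:−1/14400 = -1/14400
⇒ 3j(1 6 5; 0 0 0)² = 6/143, sgn +1
Racah Σ t=2..2: t=2:+1/60480 = 1/60480
⇒ 3j(1 6 5; -1 3 -2)² = 6/143, sgn -1
4πI² = N·(3j₀)²·(3jₘ)² = 108/143
I = -1·√(0.755245/4π) = -0.24515397

-0.245154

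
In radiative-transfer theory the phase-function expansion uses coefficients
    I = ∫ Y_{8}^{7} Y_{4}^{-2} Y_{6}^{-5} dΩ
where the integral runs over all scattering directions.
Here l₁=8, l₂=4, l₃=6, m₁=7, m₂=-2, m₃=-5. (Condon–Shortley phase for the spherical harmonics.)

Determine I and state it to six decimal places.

-0.028582

m-sum 0 ✓  L=18 even ✓  4≤6≤12 ✓
Π(2lᵢ+1) = 17×9×13 = 1989
triangle coeff Δ(8,4,6) = 1/23279256
Σ_t [2,4]: t=2:+1/1658880 t=3:−1/518400 t=4:+1/1658880 = -1/1382400
(3j)²=504/46189 [(8 4 6; 0 0 0)], sign=-1
Σ_t [0,1]: t=0:+1/522547200 t=1:−1/435456000 = -1/2612736000
(3j)²=11/23256 [(8 4 6; 7 -2 -5)], sign=+1
⇒ 4πI² = 63/6137
I = (-1)√(63/6137/(4π)) = -0.02858165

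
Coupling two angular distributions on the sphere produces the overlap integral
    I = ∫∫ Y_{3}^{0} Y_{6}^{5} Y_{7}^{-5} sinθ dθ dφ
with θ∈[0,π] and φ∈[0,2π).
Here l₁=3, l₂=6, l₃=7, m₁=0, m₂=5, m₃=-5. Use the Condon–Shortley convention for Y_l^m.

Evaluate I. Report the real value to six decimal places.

Rules hold: Σm=0, L=16 even, 3≤7≤9.
N = 7·13·15 = 1365
Δ = 2!·4!·10!/17! = 1/2042040
Racah Σ t=0..2: t=0:+1/207360 t=1:−1/57600 t=2:+1/207360 = -1/129600
⇒ 3j(3 6 7; 0 0 0)² = 168/12155, sgn +1
Racah Σ t=1..2: t=1:−1/14515200 t=2:+1/4354560 = 1/6220800
⇒ 3j(3 6 7; 0 5 -5)² = 77/4420, sgn +1
4πI² = N·(3j₀)²·(3jₘ)² = 6174/18785
I = +1·√(0.328666/4π) = 0.16172337

0.161723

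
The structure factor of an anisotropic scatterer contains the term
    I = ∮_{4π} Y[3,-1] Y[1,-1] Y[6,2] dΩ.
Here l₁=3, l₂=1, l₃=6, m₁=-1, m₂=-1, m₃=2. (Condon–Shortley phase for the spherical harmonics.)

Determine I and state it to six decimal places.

0.000000

|3−1|≤6≤3+1 violated ⇒ I = 0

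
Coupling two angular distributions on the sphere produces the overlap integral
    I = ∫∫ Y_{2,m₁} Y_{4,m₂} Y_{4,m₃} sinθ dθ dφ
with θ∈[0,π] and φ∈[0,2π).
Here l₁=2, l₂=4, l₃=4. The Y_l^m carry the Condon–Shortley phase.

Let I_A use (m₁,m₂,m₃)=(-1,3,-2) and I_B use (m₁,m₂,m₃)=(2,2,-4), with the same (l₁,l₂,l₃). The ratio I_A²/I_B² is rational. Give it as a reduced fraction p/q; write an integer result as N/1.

25/8

l's match ⇒ only the (l;m) 3-j factors differ between A and B.
A: triangle coeff Δ(2,4,4) = 1/13860; Σ_t [1,2]: t=1:−1/1440 t=2:+1/240 = 1/288; (3j)²=5/132 [(2 4 4; -1 3 -2)], sign=+1
B: triangle coeff Δ(2,4,4) = 1/13860; Σ_t [0,0]: t=0:+1/2880 = 1/2880; (3j)²=2/165 [(2 4 4; 2 2 -4)], sign=+1
I_A²/I_B² = (5/132)/(2/165) = 25/8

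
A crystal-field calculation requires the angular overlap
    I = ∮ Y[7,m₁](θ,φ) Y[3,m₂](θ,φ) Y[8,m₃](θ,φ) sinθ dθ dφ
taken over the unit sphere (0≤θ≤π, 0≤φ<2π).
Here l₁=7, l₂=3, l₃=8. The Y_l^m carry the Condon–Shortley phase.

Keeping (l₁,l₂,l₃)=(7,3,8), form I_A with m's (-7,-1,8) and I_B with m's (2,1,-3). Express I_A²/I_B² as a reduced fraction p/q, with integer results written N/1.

Same 7,3,8: normalisation and zero-m 3j drop out of the ratio.
A: Δ: 2! 12! 4! / 19! → 1/5290740; sum: t=2:+1/22992076800 = 1/22992076800; 3j²(7 3 8; -7 -1 8) = Δ·Π!·Σ² = 91/2907  (sign +1)
B: Δ: 2! 12! 4! / 19! → 1/5290740; sum: t=0:+1/29030400 t=1:−1/5806080 t=2:+1/17418240 = -1/12441600; 3j²(7 3 8; 2 1 -3) = Δ·Π!·Σ² = 154/12597  (sign +1)
I_A²/I_B² = (91/2907)/(154/12597) = 169/66

169/66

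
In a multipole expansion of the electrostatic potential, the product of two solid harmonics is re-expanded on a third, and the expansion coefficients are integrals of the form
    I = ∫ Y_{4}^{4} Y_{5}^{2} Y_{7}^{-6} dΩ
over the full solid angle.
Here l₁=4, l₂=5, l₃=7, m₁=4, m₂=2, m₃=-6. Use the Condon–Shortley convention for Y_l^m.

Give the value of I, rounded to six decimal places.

-0.188638

Checks pass: Σm=0; 16 even; l₃=7∈[1,9].
(2·4+1)(2·5+1)(2·7+1) = 1485
Δ: 2! 6! 8! / 17! → 1/6126120
sum: t=0:+1/69120 t=1:−1/20736 t=2:+1/69120 = -1/51840
3j²(4 5 7; 0 0 0) = Δ·Π!·Σ² = 280/21879  (sign +1)
sum: t=0:+1/7257600 = 1/7257600
3j²(4 5 7; 4 2 -6) = Δ·Π!·Σ² = 2/85  (sign -1)
combine: 4πI² = 1485·280/21879·2/85 = 1680/3757
take √, sign -1: I = -0.18863797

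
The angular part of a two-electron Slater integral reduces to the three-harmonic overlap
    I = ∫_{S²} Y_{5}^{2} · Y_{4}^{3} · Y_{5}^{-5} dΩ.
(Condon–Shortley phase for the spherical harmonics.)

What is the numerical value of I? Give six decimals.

Checks pass: Σm=0; 14 even; l₃=5∈[1,9].
(2·5+1)(2·4+1)(2·5+1) = 1089
Δ: 4! 6! 4! / 15! → 1/3153150
sum: t=0:+1/69120 t=1:−1/1728 t=2:+1/576 t=3:−1/1728 t=4:+1/69120 = 7/11520
3j²(5 4 5; 0 0 0) = Δ·Π!·Σ² = 2/143  (sign -1)
sum: t=3:−1/103680 = -1/103680
3j²(5 4 5; 2 3 -5) = Δ·Π!·Σ² = 7/429  (sign -1)
combine: 4πI² = 1089·2/143·7/429 = 42/169
take √, sign +1: I = 0.14062948

0.140629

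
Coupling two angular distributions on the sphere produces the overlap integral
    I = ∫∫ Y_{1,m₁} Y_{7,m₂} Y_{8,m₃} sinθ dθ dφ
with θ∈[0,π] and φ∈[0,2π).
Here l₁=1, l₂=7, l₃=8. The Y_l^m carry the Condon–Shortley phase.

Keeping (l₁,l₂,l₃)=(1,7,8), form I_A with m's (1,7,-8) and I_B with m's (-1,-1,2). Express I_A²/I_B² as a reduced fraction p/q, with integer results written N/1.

8/3

Shared (l₁,l₂,l₃)=(1,7,8): N and (l;000)² cancel in I_A²/I_B².
A: Δ = 0!·2!·14!/17! = 1/2040; Racah Σ t=0..0: t=0:+1/174356582400 = 1/174356582400; ⇒ 3j(1 7 8; 1 7 -8)² = 1/17, sgn +1
B: Δ = 0!·2!·14!/17! = 1/2040; Racah Σ t=0..0: t=0:+1/58060800 = 1/58060800; ⇒ 3j(1 7 8; -1 -1 2)² = 3/136, sgn +1
I_A²/I_B² = (1/17)/(3/136) = 8/3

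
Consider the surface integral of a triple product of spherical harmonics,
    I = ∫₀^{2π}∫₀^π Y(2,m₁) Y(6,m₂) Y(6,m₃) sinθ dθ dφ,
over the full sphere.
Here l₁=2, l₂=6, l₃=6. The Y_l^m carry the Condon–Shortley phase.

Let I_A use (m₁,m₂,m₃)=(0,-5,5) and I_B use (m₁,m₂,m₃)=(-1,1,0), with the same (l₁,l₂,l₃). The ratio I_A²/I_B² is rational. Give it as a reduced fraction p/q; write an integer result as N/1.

Same 2,6,6: normalisation and zero-m 3j drop out of the ratio.
A: Δ: 2! 2! 10! / 15! → 1/90090; sum: t=0:+1/1451520 t=1:−1/3628800 = 1/2419200; 3j²(2 6 6; 0 -5 5) = Δ·Π!·Σ² = 11/910  (sign -1)
B: Δ: 2! 2! 10! / 15! → 1/90090; sum: t=1:−1/34560 t=2:+1/28800 = 1/172800; 3j²(2 6 6; -1 1 0) = Δ·Π!·Σ² = 1/1430  (sign +1)
I_A²/I_B² = (11/910)/(1/1430) = 121/7

121/7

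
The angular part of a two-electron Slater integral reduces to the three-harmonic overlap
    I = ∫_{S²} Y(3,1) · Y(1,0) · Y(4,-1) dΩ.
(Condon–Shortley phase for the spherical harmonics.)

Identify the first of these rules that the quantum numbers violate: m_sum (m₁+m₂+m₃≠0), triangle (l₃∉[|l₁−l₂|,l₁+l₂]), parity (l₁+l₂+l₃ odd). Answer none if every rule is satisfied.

Σmᵢ = 0  ✓
l₃∈[|l₁−l₂|,l₁+l₂]=[2,4], have l₃=4  ✓
Σlᵢ = 8 ⇒ even  ✓

none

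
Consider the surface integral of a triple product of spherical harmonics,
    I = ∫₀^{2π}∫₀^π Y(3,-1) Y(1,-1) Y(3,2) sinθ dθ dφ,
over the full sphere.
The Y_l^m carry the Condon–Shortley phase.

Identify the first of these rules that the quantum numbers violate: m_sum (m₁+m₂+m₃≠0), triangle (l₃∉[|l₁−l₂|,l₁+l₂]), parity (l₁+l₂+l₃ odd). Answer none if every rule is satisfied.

parity

Σmᵢ = 0  ✓
l₃∈[|l₁−l₂|,l₁+l₂]=[2,4], have l₃=3  ✓
Σlᵢ = 7 ⇒ odd  ✗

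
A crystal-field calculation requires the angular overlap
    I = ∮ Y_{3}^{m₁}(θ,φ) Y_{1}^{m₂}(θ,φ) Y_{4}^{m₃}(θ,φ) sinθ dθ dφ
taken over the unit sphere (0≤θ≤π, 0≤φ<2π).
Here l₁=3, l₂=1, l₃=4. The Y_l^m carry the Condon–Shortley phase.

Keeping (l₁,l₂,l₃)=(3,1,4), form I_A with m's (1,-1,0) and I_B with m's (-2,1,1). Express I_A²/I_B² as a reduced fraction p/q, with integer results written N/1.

Shared (l₁,l₂,l₃)=(3,1,4): N and (l;000)² cancel in I_A²/I_B².
A: Δ = 0!·6!·2!/9! = 1/252; Racah Σ t=0..0: t=0:+1/96 = 1/96; ⇒ 3j(3 1 4; 1 -1 0)² = 1/42, sgn +1
B: Δ = 0!·6!·2!/9! = 1/252; Racah Σ t=0..0: t=0:+1/240 = 1/240; ⇒ 3j(3 1 4; -2 1 1)² = 1/84, sgn -1
I_A²/I_B² = (1/42)/(1/84) = 2/1

2/1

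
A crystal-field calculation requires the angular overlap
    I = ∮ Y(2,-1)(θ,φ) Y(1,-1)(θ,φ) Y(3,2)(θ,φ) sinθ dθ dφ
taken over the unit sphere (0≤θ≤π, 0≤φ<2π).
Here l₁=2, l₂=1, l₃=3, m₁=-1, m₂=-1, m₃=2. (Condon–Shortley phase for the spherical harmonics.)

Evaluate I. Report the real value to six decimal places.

m-sum 0 ✓  L=6 even ✓  1≤3≤3 ✓
Π(2lᵢ+1) = 5×3×7 = 105
triangle coeff Δ(2,1,3) = 1/105
Σ_t [0,0]: t=0:+1/4 = 1/4
(3j)²=3/35 [(2 1 3; 0 0 0)], sign=-1
Σ_t [0,0]: t=0:+1/12 = 1/12
(3j)²=2/21 [(2 1 3; -1 -1 2)], sign=-1
⇒ 4πI² = 6/7
I = (+1)√(6/7/(4π)) = 0.26116903

0.261169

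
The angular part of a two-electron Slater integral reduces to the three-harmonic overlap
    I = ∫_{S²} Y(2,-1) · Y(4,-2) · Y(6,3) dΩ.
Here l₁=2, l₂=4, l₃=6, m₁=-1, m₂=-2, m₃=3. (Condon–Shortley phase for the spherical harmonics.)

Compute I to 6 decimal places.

-0.252474

m-sum 0 ✓  L=12 even ✓  2≤6≤6 ✓
Π(2lᵢ+1) = 5×9×13 = 585
triangle coeff Δ(2,4,6) = 1/6435
Σ_t [0,0]: t=0:+1/2304 = 1/2304
(3j)²=5/143 [(2 4 6; 0 0 0)], sign=+1
Σ_t [0,0]: t=0:+1/8640 = 1/8640
(3j)²=28/715 [(2 4 6; -1 -2 3)], sign=-1
⇒ 4πI² = 1260/1573
I = (-1)√(1260/1573/(4π)) = -0.25247360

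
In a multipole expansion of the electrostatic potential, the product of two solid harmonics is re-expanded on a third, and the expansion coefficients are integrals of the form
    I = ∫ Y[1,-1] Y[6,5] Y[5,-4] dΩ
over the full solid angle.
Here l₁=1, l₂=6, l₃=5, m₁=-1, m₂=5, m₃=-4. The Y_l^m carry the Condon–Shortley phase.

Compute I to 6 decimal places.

-0.303018

Checks pass: Σm=0; 12 even; l₃=5∈[5,7].
(2·1+1)(2·6+1)(2·5+1) = 429
Δ: 2! 0! 10! / 13! → 1/858
sum: t=1:−1/14400 = -1/14400
3j²(1 6 5; 0 0 0) = Δ·Π!·Σ² = 6/143  (sign +1)
sum: t=2:+1/725760 = 1/725760
3j²(1 6 5; -1 5 -4) = Δ·Π!·Σ² = 5/78  (sign -1)
combine: 4πI² = 429·6/143·5/78 = 15/13
take √, sign -1: I = -0.30301841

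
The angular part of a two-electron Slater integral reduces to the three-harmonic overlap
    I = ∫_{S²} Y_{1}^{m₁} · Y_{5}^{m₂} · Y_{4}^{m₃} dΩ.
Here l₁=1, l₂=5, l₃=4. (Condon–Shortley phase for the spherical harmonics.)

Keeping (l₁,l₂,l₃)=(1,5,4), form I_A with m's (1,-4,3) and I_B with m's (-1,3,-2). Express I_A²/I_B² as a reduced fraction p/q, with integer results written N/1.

Same 1,5,4: normalisation and zero-m 3j drop out of the ratio.
A: Δ: 2! 0! 8! / 11! → 1/495; sum: t=0:+1/10080 = 1/10080; 3j²(1 5 4; 1 -4 3) = Δ·Π!·Σ² = 4/55  (sign -1)
B: Δ: 2! 0! 8! / 11! → 1/495; sum: t=2:+1/2880 = 1/2880; 3j²(1 5 4; -1 3 -2) = Δ·Π!·Σ² = 28/495  (sign +1)
I_A²/I_B² = (4/55)/(28/495) = 9/7

9/7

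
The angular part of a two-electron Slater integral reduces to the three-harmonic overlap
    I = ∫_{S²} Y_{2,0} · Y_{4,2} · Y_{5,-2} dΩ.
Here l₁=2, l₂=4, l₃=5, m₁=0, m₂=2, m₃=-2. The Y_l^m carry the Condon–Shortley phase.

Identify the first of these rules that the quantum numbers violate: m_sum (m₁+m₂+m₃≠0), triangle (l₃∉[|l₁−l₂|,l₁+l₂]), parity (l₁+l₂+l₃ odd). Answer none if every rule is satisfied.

azimuthal sum: 0 + 2 − 2 = 0  ✓
2 ≤ 5 ≤ 6 (triangle on l)  ✓
L = 2 + 4 + 5 = 11 (odd)  ✗

parity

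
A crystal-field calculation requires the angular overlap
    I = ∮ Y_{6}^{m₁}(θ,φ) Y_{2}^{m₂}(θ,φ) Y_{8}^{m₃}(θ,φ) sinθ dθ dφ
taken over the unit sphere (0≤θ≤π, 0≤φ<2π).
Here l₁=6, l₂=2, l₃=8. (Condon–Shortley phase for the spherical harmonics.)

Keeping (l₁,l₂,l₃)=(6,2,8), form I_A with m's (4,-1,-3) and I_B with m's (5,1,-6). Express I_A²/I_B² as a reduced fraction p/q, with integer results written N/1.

Shared (l₁,l₂,l₃)=(6,2,8): N and (l;000)² cancel in I_A²/I_B².
A: Δ = 0!·12!·4!/17! = 1/30940; Racah Σ t=0..0: t=0:+1/43545600 = 1/43545600; ⇒ 3j(6 2 8; 4 -1 -3)² = 11/3094, sgn -1
B: Δ = 0!·12!·4!/17! = 1/30940; Racah Σ t=0..0: t=0:+1/239500800 = 1/239500800; ⇒ 3j(6 2 8; 5 1 -6)² = 2/85, sgn +1
I_A²/I_B² = (11/3094)/(2/85) = 55/364

55/364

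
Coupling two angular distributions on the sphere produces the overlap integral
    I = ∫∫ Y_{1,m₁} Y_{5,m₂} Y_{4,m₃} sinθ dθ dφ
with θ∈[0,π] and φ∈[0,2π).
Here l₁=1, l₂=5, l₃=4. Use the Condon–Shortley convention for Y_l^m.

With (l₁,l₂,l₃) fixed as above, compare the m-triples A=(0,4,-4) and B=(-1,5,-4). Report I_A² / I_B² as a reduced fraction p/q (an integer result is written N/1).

l's match ⇒ only the (l;m) 3-j factors differ between A and B.
A: triangle coeff Δ(1,5,4) = 1/495; Σ_t [1,1]: t=1:−1/40320 = -1/40320; (3j)²=1/55 [(1 5 4; 0 4 -4)], sign=-1
B: triangle coeff Δ(1,5,4) = 1/495; Σ_t [2,2]: t=2:+1/80640 = 1/80640; (3j)²=1/11 [(1 5 4; -1 5 -4)], sign=+1
I_A²/I_B² = (1/55)/(1/11) = 1/5

1/5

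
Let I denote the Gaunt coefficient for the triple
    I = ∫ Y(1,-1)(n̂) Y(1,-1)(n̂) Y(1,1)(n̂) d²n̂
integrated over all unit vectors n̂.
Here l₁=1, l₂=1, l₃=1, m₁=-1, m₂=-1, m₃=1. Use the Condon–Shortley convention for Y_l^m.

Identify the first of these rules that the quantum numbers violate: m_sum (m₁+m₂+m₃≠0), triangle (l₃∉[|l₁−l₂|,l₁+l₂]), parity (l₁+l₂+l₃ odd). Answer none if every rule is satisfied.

azimuthal sum: -1 − 1 + 1 = -1  ✗
0 ≤ 1 ≤ 2 (triangle on l)
L = 1 + 1 + 1 = 3 (odd)

m_sum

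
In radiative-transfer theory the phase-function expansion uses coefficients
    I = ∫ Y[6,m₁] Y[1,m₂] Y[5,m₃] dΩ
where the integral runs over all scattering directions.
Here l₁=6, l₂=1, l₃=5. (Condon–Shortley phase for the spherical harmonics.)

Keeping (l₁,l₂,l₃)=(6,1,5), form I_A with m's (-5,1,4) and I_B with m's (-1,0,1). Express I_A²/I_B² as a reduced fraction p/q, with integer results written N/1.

11/7

Same 6,1,5: normalisation and zero-m 3j drop out of the ratio.
A: Δ: 2! 10! 0! / 13! → 1/858; sum: t=2:+1/725760 = 1/725760; 3j²(6 1 5; -5 1 4) = Δ·Π!·Σ² = 5/78  (sign -1)
B: Δ: 2! 10! 0! / 13! → 1/858; sum: t=1:−1/17280 = -1/17280; 3j²(6 1 5; -1 0 1) = Δ·Π!·Σ² = 35/858  (sign -1)
I_A²/I_B² = (5/78)/(35/858) = 11/7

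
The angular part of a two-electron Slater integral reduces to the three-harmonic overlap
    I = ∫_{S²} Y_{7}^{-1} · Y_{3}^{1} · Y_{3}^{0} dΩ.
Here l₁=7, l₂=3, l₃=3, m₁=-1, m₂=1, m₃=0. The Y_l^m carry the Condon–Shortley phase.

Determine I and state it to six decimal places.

0.000000

triangle: need 4≤l₃≤10, have 3; I=0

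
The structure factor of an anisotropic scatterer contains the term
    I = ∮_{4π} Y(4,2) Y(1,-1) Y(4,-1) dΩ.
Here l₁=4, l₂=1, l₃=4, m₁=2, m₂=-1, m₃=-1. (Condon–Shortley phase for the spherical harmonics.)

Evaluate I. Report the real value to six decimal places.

0.000000

l₁+l₂+l₃=9 is odd: 3j(l;000)=0 ⇒ I=0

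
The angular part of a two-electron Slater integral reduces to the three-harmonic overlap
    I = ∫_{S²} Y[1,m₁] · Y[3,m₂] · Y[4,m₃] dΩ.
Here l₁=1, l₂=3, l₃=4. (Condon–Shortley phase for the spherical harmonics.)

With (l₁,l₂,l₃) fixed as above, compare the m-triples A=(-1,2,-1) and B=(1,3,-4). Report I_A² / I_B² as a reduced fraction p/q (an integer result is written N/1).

3/28

Shared (l₁,l₂,l₃)=(1,3,4): N and (l;000)² cancel in I_A²/I_B².
A: Δ = 0!·2!·6!/9! = 1/252; Racah Σ t=0..0: t=0:+1/240 = 1/240; ⇒ 3j(1 3 4; -1 2 -1)² = 1/84, sgn -1
B: Δ = 0!·2!·6!/9! = 1/252; Racah Σ t=0..0: t=0:+1/1440 = 1/1440; ⇒ 3j(1 3 4; 1 3 -4)² = 1/9, sgn +1
I_A²/I_B² = (1/84)/(1/9) = 3/28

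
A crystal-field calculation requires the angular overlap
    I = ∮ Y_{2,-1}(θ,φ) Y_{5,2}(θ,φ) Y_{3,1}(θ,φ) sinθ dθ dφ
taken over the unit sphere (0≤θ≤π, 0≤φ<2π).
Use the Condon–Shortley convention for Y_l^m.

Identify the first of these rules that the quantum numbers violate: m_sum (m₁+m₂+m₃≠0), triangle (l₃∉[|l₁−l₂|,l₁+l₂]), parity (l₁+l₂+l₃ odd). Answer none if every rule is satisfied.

m_sum

m₁+m₂+m₃ = -1 + 2 + 1 = 2  ✗
triangle: |2−5|=3 ≤ l₃=3 ≤ 2+5=7
parity: l₁+l₂+l₃ = 10 is even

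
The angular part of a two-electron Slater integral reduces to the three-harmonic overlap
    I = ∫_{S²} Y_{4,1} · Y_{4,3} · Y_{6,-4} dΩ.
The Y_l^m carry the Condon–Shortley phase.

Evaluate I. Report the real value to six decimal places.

-0.030176

Checks pass: Σm=0; 14 even; l₃=6∈[0,8].
(2·4+1)(2·4+1)(2·6+1) = 1053
Δ: 2! 6! 6! / 15! → 1/1261260
sum: t=0:+1/4608 t=1:−1/1296 t=2:+1/4608 = -7/20736
3j²(4 4 6; 0 0 0) = Δ·Π!·Σ² = 20/1287  (sign -1)
sum: t=1:−1/34560 t=2:+1/28800 = 1/172800
3j²(4 4 6; 1 3 -4) = Δ·Π!·Σ² = 1/1430  (sign +1)
combine: 4πI² = 1053·20/1287·1/1430 = 18/1573
take √, sign -1: I = -0.03017637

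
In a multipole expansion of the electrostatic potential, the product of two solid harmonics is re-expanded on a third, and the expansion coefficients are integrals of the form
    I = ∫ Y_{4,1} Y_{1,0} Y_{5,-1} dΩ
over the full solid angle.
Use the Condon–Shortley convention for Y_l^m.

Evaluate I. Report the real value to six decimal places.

-0.240571

Checks pass: Σm=0; 10 even; l₃=5∈[3,5].
(2·4+1)(2·1+1)(2·5+1) = 297
Δ: 0! 8! 2! / 11! → 1/495
sum: t=0:+1/576 = 1/576
3j²(4 1 5; 0 0 0) = Δ·Π!·Σ² = 5/99  (sign -1)
sum: t=0:+1/720 = 1/720
3j²(4 1 5; 1 0 -1) = Δ·Π!·Σ² = 8/165  (sign +1)
combine: 4πI² = 297·5/99·8/165 = 8/11
take √, sign -1: I = -0.24057125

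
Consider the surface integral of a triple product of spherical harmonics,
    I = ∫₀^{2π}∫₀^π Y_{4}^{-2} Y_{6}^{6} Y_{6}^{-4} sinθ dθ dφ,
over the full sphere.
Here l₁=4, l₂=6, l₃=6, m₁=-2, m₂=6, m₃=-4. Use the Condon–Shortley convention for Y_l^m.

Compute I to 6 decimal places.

Checks pass: Σm=0; 16 even; l₃=6∈[2,10].
(2·4+1)(2·6+1)(2·6+1) = 1521
Δ: 4! 4! 8! / 17! → 1/15315300
sum: t=0:+1/829440 t=1:−1/25920 t=2:+1/9216 t=3:−1/25920 t=4:+1/829440 = 7/207360
3j²(4 6 6; 0 0 0) = Δ·Π!·Σ² = 28/2431  (sign +1)
sum: t=4:+1/3870720 = 1/3870720
3j²(4 6 6; -2 6 -4) = Δ·Π!·Σ² = 135/6188  (sign +1)
combine: 4πI² = 1521·28/2431·135/6188 = 1215/3179
take √, sign +1: I = 0.17439657

0.174397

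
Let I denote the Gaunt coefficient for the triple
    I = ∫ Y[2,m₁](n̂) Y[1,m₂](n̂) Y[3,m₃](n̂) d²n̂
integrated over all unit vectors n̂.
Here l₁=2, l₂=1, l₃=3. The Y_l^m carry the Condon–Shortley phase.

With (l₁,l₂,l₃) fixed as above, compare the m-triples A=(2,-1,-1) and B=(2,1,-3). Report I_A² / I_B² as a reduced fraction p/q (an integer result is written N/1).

1/15

Same 2,1,3: normalisation and zero-m 3j drop out of the ratio.
A: Δ: 0! 4! 2! / 7! → 1/105; sum: t=0:+1/48 = 1/48; 3j²(2 1 3; 2 -1 -1) = Δ·Π!·Σ² = 1/105  (sign +1)
B: Δ: 0! 4! 2! / 7! → 1/105; sum: t=0:+1/48 = 1/48; 3j²(2 1 3; 2 1 -3) = Δ·Π!·Σ² = 1/7  (sign +1)
I_A²/I_B² = (1/105)/(1/7) = 1/15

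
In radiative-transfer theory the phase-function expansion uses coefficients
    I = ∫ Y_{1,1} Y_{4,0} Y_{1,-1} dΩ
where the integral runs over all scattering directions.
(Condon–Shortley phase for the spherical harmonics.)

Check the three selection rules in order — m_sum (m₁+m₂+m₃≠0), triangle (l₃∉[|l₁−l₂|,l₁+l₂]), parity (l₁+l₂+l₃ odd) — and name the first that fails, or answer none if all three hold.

azimuthal sum: 1 + 0 − 1 = 0  ✓
3 ≤ 1 ≤ 5 (triangle on l)  ✗
L = 1 + 4 + 1 = 6 (even)

triangle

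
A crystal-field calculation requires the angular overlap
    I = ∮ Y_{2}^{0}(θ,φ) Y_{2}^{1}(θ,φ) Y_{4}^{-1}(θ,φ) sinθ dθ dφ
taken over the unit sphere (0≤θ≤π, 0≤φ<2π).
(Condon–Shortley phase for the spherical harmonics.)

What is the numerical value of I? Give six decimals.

-0.220728

m-sum 0 ✓  L=8 even ✓  0≤4≤4 ✓
Π(2lᵢ+1) = 5×5×9 = 225
triangle coeff Δ(2,2,4) = 1/630
Σ_t [0,0]: t=0:+1/16 = 1/16
(3j)²=2/35 [(2 2 4; 0 0 0)], sign=+1
Σ_t [0,0]: t=0:+1/24 = 1/24
(3j)²=1/21 [(2 2 4; 0 1 -1)], sign=-1
⇒ 4πI² = 30/49
I = (-1)√(30/49/(4π)) = -0.22072812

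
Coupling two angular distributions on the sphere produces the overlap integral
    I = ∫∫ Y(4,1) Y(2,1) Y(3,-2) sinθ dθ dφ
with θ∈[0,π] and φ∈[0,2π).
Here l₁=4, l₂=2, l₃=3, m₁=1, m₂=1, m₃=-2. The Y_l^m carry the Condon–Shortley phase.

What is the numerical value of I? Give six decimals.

0.000000

Σlᵢ=9 odd — θ-integrand is odd under cosθ→−cosθ; I=0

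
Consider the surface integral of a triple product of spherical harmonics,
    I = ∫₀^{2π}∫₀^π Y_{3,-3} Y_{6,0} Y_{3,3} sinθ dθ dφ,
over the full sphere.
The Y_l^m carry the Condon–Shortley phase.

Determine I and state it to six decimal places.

m-sum 0 ✓  L=12 even ✓  3≤3≤9 ✓
Π(2lᵢ+1) = 7×13×7 = 637
triangle coeff Δ(3,6,3) = 1/12012
Σ_t [3,3]: t=3:−1/1296 = -1/1296
(3j)²=100/3003 [(3 6 3; 0 0 0)], sign=+1
Σ_t [6,6]: t=6:+1/518400 = 1/518400
(3j)²=1/12012 [(3 6 3; -3 0 3)], sign=+1
⇒ 4πI² = 25/14157
I = (+1)√(25/14157/(4π)) = 0.01185440

0.011854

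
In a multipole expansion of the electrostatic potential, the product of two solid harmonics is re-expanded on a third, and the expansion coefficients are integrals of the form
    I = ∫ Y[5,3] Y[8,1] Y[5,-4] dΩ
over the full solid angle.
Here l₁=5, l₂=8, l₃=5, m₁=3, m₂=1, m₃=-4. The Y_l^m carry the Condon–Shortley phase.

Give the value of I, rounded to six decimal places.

0.100827

Checks pass: Σm=0; 18 even; l₃=5∈[3,13].
(2·5+1)(2·8+1)(2·5+1) = 2057
Δ: 8! 2! 8! / 19! → 1/37413090
sum: t=3:−1/1036800 t=4:+1/331776 t=5:−1/1036800 = 1/921600
3j²(5 8 5; 0 0 0) = Δ·Π!·Σ² = 490/46189  (sign -1)
sum: t=1:−1/203212800 t=2:+1/14515200 = 13/203212800
3j²(5 8 5; 3 1 -4) = Δ·Π!·Σ² = 104/17765  (sign -1)
combine: 4πI² = 2057·490/46189·104/17765 = 784/6137
take √, sign +1: I = 0.10082658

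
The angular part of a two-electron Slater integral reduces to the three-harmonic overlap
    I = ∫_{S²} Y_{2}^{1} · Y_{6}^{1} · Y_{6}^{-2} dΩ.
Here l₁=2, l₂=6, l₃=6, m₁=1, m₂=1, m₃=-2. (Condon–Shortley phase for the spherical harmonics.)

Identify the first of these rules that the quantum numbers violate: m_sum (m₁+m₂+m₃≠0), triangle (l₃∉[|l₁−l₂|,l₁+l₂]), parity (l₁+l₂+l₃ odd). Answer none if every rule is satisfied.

azimuthal sum: 1 + 1 − 2 = 0  ✓
4 ≤ 6 ≤ 8 (triangle on l)  ✓
L = 2 + 6 + 6 = 14 (even)  ✓

none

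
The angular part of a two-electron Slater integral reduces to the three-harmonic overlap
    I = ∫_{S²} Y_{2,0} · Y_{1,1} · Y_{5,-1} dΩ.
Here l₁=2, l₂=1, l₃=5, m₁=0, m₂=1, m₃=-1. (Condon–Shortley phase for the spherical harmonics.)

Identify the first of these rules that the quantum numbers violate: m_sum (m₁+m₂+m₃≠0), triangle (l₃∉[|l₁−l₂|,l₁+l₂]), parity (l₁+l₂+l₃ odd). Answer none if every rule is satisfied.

azimuthal sum: 0 + 1 − 1 = 0  ✓
1 ≤ 5 ≤ 3 (triangle on l)  ✗
L = 2 + 1 + 5 = 8 (even)

triangle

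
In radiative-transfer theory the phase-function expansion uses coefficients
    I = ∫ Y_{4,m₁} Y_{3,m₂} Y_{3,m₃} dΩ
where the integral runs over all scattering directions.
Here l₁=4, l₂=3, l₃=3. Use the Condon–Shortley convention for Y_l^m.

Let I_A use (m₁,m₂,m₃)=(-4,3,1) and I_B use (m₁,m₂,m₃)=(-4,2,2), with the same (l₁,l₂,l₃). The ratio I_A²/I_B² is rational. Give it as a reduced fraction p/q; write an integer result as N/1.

3/5

Same 4,3,3: normalisation and zero-m 3j drop out of the ratio.
A: Δ: 4! 4! 2! / 11! → 1/34650; sum: t=4:+1/1152 = 1/1152; 3j²(4 3 3; -4 3 1) = Δ·Π!·Σ² = 1/33  (sign +1)
B: Δ: 4! 4! 2! / 11! → 1/34650; sum: t=4:+1/576 = 1/576; 3j²(4 3 3; -4 2 2) = Δ·Π!·Σ² = 5/99  (sign -1)
I_A²/I_B² = (1/33)/(5/99) = 3/5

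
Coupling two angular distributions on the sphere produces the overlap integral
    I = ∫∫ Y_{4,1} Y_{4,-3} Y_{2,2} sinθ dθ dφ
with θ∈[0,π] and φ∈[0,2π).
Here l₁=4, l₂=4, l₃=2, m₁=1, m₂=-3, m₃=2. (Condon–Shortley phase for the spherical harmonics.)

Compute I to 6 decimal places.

Rules hold: Σm=0, L=10 even, 0≤2≤8.
N = 9·9·5 = 405
Δ = 6!·2!·2!/11! = 1/13860
Racah Σ t=2..4: t=2:+1/192 t=3:−1/36 t=4:+1/192 = -5/288
⇒ 3j(4 4 2; 0 0 0)² = 20/693, sgn -1
Racah Σ t=1..1: t=1:−1/480 = -1/480
⇒ 3j(4 4 2; 1 -3 2)² = 3/110, sgn -1
4πI² = N·(3j₀)²·(3jₘ)² = 270/847
I = +1·√(0.318772/4π) = 0.15927046

0.159270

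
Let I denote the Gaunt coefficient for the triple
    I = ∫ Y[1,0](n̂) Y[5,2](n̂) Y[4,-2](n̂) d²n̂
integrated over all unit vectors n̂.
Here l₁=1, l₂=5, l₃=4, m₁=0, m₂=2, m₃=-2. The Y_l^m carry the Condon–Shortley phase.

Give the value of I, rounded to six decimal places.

Checks pass: Σm=0; 10 even; l₃=4∈[4,6].
(2·1+1)(2·5+1)(2·4+1) = 297
Δ: 2! 0! 8! / 11! → 1/495
sum: t=1:−1/576 = -1/576
3j²(1 5 4; 0 0 0) = Δ·Π!·Σ² = 5/99  (sign -1)
sum: t=1:−1/1440 = -1/1440
3j²(1 5 4; 0 2 -2) = Δ·Π!·Σ² = 7/165  (sign -1)
combine: 4πI² = 297·5/99·7/165 = 7/11
take √, sign +1: I = 0.22503380

0.225034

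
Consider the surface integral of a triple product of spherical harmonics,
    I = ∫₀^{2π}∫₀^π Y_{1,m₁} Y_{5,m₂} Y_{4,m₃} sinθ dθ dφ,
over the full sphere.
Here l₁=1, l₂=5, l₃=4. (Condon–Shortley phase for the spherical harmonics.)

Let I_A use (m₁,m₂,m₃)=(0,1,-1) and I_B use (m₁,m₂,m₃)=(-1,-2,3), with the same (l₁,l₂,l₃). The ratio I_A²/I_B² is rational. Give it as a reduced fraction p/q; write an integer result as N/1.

Same 1,5,4: normalisation and zero-m 3j drop out of the ratio.
A: Δ: 2! 0! 8! / 11! → 1/495; sum: t=1:−1/720 = -1/720; 3j²(1 5 4; 0 1 -1) = Δ·Π!·Σ² = 8/165  (sign +1)
B: Δ: 2! 0! 8! / 11! → 1/495; sum: t=2:+1/10080 = 1/10080; 3j²(1 5 4; -1 -2 3) = Δ·Π!·Σ² = 1/165  (sign -1)
I_A²/I_B² = (8/165)/(1/165) = 8/1

8/1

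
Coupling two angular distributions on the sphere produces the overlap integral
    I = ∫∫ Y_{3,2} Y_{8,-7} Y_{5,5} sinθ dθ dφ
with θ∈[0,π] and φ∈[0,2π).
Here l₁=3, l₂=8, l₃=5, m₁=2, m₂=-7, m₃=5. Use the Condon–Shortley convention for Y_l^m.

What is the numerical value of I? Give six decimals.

-0.230069

Checks pass: Σm=0; 16 even; l₃=5∈[5,11].
(2·3+1)(2·8+1)(2·5+1) = 1309
Δ: 6! 0! 10! / 17! → 1/136136
sum: t=3:−1/518400 = -1/518400
3j²(3 8 5; 0 0 0) = Δ·Π!·Σ² = 56/2431  (sign +1)
sum: t=1:−1/435456000 = -1/435456000
3j²(3 8 5; 2 -7 5) = Δ·Π!·Σ² = 3/136  (sign -1)
combine: 4πI² = 1309·56/2431·3/136 = 147/221
take √, sign -1: I = -0.23006873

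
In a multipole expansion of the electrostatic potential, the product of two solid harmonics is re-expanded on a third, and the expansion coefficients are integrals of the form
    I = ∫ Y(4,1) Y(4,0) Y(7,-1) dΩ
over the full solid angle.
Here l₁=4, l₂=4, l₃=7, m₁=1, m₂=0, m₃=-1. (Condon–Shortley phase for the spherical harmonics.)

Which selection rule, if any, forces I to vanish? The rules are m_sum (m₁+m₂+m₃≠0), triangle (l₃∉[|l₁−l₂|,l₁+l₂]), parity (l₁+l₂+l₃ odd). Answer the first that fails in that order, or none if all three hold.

parity

m₁+m₂+m₃ = 1 + 0 − 1 = 0  ✓
triangle: |4−4|=0 ≤ l₃=7 ≤ 4+4=8  ✓
parity: l₁+l₂+l₃ = 15 is odd  ✗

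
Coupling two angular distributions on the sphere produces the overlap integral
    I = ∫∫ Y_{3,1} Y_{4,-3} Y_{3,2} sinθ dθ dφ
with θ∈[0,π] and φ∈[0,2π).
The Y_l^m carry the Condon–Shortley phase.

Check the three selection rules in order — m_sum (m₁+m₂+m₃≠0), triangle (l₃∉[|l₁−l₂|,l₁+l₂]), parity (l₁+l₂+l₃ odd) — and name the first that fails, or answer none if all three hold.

none

azimuthal sum: 1 − 3 + 2 = 0  ✓
1 ≤ 3 ≤ 7 (triangle on l)  ✓
L = 3 + 4 + 3 = 10 (even)  ✓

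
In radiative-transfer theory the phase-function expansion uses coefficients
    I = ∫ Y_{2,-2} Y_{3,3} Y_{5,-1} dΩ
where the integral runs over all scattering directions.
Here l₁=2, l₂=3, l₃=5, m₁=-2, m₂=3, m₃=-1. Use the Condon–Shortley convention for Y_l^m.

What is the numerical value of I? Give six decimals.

m-sum 0 ✓  L=10 even ✓  1≤5≤5 ✓
Π(2lᵢ+1) = 5×7×11 = 385
triangle coeff Δ(2,3,5) = 1/2310
Σ_t [0,0]: t=0:+1/144 = 1/144
(3j)²=10/231 [(2 3 5; 0 0 0)], sign=-1
Σ_t [0,0]: t=0:+1/17280 = 1/17280
(3j)²=1/2310 [(2 3 5; -2 3 -1)], sign=+1
⇒ 4πI² = 5/693
I = (-1)√(5/693/(4π)) = -0.02396147

-0.023961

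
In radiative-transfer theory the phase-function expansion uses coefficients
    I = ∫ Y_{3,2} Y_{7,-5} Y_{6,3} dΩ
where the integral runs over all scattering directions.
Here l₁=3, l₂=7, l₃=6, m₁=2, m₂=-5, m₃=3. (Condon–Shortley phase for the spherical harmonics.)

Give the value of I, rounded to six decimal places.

Rules hold: Σm=0, L=16 even, 4≤6≤10.
N = 7·15·13 = 1365
Δ = 4!·2!·10!/17! = 1/2042040
Racah Σ t=1..3: t=1:−1/207360 t=2:+1/57600 t=3:−1/207360 = 1/129600
⇒ 3j(3 7 6; 0 0 0)² = 168/12155, sgn +1
Racah Σ t=0..1: t=0:+1/1935360 t=1:−1/4354560 = 1/3483648
⇒ 3j(3 7 6; 2 -5 3)² = 125/12376, sgn -1
4πI² = N·(3j₀)²·(3jₘ)² = 7875/41327
I = -1·√(0.190553/4π) = -0.12314121

-0.123141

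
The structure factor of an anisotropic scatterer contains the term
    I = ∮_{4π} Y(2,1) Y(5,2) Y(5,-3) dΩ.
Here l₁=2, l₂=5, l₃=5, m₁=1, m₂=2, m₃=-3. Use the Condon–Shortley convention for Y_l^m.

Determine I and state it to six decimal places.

-0.161739

Checks pass: Σm=0; 12 even; l₃=5∈[3,7].
(2·2+1)(2·5+1)(2·5+1) = 605
Δ: 2! 2! 8! / 13! → 1/38610
sum: t=0:+1/2880 t=1:−1/576 t=2:+1/2880 = -1/960
3j²(2 5 5; 0 0 0) = Δ·Π!·Σ² = 10/429  (sign +1)
sum: t=0:+1/10080 t=1:−1/2880 = -1/4032
3j²(2 5 5; 1 2 -3) = Δ·Π!·Σ² = 10/429  (sign -1)
combine: 4πI² = 605·10/429·10/429 = 500/1521
take √, sign -1: I = -0.16173926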